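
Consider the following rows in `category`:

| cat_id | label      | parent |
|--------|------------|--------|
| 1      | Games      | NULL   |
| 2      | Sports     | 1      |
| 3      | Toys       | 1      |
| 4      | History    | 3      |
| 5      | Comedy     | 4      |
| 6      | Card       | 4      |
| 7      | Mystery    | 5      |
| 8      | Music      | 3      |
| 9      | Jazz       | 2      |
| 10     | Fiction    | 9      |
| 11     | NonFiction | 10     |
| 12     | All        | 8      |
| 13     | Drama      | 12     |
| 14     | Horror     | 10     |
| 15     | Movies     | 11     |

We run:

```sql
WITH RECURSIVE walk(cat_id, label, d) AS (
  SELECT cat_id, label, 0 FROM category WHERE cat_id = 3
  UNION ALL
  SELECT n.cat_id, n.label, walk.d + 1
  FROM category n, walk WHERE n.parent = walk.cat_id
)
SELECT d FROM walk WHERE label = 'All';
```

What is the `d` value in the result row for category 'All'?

2

Base: cat_id=3 (Toys) at d 0.
Iteration 1: rows with parent in {3} -> History (id 4, d 1), Music (id 8, d 1).
Iteration 2: rows with parent in {4,8} -> Comedy (id 5, d 2), Card (id 6, d 2), All (id 12, d 2).
Iteration 3: rows with parent in {5,6,12} -> Mystery (id 7, d 3), Drama (id 13, d 3).
Iteration 4: no rows with parent in {7,13}; recursion stops.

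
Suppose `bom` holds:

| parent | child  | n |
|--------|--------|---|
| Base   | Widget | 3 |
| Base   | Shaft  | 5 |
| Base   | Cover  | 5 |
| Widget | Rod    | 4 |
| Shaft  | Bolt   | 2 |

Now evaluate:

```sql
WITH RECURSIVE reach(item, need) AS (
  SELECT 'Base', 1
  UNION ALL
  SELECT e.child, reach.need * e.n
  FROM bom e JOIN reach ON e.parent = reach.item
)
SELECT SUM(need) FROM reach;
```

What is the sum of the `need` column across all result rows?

Base: (Base, need=1).
Iteration 1: components of {Base} -> Cover = 1*5 = 5, Shaft = 1*5 = 5, Widget = 1*3 = 3.
Iteration 2: components of {Cover,Shaft,Widget} -> Bolt = 5*2 = 10, Rod = 3*4 = 12.
Iteration 3: no further components; recursion stops.
SUM(need) = 1 + 3 + 5 + 5 + 12 + 10 = 36.

36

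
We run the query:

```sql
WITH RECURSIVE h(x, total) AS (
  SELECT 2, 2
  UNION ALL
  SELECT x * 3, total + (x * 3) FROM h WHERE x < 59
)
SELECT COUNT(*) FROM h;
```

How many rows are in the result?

5

Base: x=2, total=2.
Iteration 1: 2 < 59 holds -> x = 2 * 3 = 6, total = 2 + 6 = 8.
Iteration 2: 6 < 59 holds -> x = 6 * 3 = 18, total = 8 + 18 = 26.
Iteration 3: 18 < 59 holds -> x = 18 * 3 = 54, total = 26 + 54 = 80.
Iteration 4: 54 < 59 holds -> x = 54 * 3 = 162, total = 80 + 162 = 242.
Iteration 5: 162 < 59 fails; recursion stops.
Total rows emitted: 5.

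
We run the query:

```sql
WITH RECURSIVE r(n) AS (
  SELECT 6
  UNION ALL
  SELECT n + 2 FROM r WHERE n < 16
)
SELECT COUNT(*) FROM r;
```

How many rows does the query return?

Base: n=6.
Iteration 1: 6 < 16 holds -> n = 6 + 2 = 8.
Iteration 2: 8 < 16 holds -> n = 8 + 2 = 10.
Iteration 3: 10 < 16 holds -> n = 10 + 2 = 12.
Iteration 4: 12 < 16 holds -> n = 12 + 2 = 14.
Iteration 5: 14 < 16 holds -> n = 14 + 2 = 16.
Iteration 6: 16 < 16 fails; recursion stops.
Total rows emitted: 6.

6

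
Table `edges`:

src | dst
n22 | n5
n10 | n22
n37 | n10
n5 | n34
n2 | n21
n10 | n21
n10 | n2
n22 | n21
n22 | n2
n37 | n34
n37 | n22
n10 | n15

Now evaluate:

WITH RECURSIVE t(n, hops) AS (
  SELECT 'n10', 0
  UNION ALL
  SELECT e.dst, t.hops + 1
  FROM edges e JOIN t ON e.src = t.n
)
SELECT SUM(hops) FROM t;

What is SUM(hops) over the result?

Base: (n10, hops=0).
Iteration 1: edges from {n10} -> (n15, hops=1), (n2, hops=1), (n21, hops=1), (n22, hops=1).
Iteration 2: edges from {n15,n2,n21,n22} -> (n2, hops=2), (n21, hops=2) x2, (n5, hops=2). [UNION ALL keeps all 4 new rows, including repeats]
Iteration 3: edges from {n2,n21,n5} -> (n21, hops=3), (n34, hops=3).
Iteration 4: no outgoing edges from {n21,n34}; recursion stops.
SUM(hops) = 0 + 1 + 1 + 1 + 1 + 2 + 2 + 2 + 2 + 3 + 3 = 18.

18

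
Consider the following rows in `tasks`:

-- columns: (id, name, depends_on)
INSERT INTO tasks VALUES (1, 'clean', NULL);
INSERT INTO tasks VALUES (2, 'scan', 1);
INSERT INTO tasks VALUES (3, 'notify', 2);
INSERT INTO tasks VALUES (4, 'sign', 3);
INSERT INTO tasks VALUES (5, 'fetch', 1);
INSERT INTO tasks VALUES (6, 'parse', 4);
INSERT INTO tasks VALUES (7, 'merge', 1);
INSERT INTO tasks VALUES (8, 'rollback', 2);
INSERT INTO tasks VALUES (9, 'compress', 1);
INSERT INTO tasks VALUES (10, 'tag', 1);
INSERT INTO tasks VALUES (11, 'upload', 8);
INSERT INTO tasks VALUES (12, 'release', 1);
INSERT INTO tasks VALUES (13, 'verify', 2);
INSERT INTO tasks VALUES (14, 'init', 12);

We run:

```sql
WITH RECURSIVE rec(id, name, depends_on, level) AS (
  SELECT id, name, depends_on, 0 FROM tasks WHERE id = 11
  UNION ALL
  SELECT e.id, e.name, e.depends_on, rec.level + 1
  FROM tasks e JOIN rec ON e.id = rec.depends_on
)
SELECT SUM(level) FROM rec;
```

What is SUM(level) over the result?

6

Base: id=11 (upload), depends_on=8, level 0.
Iteration 1: join on id=8 -> rollback (id 8, depends_on=2, level 1).
Iteration 2: join on id=2 -> scan (id 2, depends_on=1, level 2).
Iteration 3: join on id=1 -> clean (id 1, depends_on=NULL, level 3).
Iteration 4: depends_on is NULL; no match; recursion stops.
SUM(level) = 0 + 1 + 2 + 3 = 6.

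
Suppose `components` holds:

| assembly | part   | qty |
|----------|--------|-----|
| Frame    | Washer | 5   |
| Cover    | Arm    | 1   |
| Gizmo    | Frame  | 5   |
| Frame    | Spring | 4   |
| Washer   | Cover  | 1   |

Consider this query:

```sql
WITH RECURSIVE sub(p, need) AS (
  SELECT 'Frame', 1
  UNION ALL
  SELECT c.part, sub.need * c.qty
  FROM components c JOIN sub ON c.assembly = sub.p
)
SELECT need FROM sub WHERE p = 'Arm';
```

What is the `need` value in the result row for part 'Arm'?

5

Base: (Frame, need=1).
Iteration 1: components of {Frame} -> Spring = 1*4 = 4, Washer = 1*5 = 5.
Iteration 2: components of {Spring,Washer} -> Cover = 5*1 = 5.
Iteration 3: components of {Cover} -> Arm = 5*1 = 5.
Iteration 4: no further components; recursion stops.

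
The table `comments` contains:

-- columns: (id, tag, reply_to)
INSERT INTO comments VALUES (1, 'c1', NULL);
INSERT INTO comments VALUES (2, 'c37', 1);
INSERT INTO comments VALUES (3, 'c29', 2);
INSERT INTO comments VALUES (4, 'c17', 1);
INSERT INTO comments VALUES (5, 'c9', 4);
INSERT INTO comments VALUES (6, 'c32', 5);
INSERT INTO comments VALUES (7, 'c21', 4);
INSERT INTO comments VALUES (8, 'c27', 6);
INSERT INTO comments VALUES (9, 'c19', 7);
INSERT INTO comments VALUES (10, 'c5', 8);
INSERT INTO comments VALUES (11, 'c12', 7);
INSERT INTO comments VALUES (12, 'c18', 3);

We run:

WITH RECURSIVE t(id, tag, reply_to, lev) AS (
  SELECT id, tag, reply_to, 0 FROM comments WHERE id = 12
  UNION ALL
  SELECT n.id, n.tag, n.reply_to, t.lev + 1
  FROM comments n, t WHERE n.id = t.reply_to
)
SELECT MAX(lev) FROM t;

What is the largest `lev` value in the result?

3

Base: id=12 (c18), reply_to=3, lev 0.
Iteration 1: join on id=3 -> c29 (id 3, reply_to=2, lev 1).
Iteration 2: join on id=2 -> c37 (id 2, reply_to=1, lev 2).
Iteration 3: join on id=1 -> c1 (id 1, reply_to=NULL, lev 3).
Iteration 4: reply_to is NULL; no match; recursion stops.
lev values: 0, 1, 2, 3; the maximum is 3.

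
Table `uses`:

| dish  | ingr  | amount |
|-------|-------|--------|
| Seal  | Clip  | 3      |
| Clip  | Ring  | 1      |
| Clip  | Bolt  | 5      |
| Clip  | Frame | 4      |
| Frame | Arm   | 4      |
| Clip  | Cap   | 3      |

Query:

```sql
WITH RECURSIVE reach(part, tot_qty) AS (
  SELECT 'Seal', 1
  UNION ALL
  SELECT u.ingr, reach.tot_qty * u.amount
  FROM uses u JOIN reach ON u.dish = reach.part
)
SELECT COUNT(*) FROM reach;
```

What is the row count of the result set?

7

Base: (Seal, tot_qty=1).
Iteration 1: components of {Seal} -> Clip = 1*3 = 3.
Iteration 2: components of {Clip} -> Bolt = 3*5 = 15, Cap = 3*3 = 9, Frame = 3*4 = 12, Ring = 3*1 = 3.
Iteration 3: components of {Bolt,Cap,Frame,Ring} -> Arm = 12*4 = 48.
Iteration 4: no further components; recursion stops.
Total rows emitted: 7.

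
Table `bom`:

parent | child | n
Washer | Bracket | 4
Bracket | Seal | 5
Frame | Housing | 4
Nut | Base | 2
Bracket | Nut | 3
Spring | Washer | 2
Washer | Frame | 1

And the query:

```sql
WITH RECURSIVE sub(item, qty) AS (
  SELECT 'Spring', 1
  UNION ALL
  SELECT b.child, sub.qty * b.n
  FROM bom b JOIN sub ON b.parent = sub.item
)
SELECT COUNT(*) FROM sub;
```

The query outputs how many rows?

8

Base: (Spring, qty=1).
Iteration 1: components of {Spring} -> Washer = 1*2 = 2.
Iteration 2: components of {Washer} -> Bracket = 2*4 = 8, Frame = 2*1 = 2.
Iteration 3: components of {Bracket,Frame} -> Housing = 2*4 = 8, Nut = 8*3 = 24, Seal = 8*5 = 40.
Iteration 4: components of {Housing,Nut,Seal} -> Base = 24*2 = 48.
Iteration 5: no further components; recursion stops.
Total rows emitted: 8.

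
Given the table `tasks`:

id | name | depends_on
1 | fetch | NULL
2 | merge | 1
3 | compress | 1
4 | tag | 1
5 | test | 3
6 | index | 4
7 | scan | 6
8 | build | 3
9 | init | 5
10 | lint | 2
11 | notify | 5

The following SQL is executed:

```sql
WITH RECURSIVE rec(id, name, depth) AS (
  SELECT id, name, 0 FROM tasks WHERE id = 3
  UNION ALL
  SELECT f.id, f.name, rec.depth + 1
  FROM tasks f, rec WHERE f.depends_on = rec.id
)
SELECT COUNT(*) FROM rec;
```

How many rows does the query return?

Base: id=3 (compress) at depth 0.
Iteration 1: rows with depends_on in {3} -> test (id 5, depth 1), build (id 8, depth 1).
Iteration 2: rows with depends_on in {5,8} -> init (id 9, depth 2), notify (id 11, depth 2).
Iteration 3: no rows with depends_on in {9,11}; recursion stops.
Total rows emitted: 5.

5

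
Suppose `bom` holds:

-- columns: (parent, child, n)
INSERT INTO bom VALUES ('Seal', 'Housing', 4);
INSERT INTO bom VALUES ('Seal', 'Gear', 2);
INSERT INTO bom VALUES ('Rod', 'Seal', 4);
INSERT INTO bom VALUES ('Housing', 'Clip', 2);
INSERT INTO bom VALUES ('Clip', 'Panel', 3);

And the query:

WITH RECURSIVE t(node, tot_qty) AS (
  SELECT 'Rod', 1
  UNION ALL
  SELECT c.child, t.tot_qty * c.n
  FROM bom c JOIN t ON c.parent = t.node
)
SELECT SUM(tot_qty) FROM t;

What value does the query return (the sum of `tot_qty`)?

157

Base: (Rod, tot_qty=1).
Iteration 1: components of {Rod} -> Seal = 1*4 = 4.
Iteration 2: components of {Seal} -> Gear = 4*2 = 8, Housing = 4*4 = 16.
Iteration 3: components of {Gear,Housing} -> Clip = 16*2 = 32.
Iteration 4: components of {Clip} -> Panel = 32*3 = 96.
Iteration 5: no further components; recursion stops.
SUM(tot_qty) = 1 + 4 + 16 + 8 + 32 + 96 = 157.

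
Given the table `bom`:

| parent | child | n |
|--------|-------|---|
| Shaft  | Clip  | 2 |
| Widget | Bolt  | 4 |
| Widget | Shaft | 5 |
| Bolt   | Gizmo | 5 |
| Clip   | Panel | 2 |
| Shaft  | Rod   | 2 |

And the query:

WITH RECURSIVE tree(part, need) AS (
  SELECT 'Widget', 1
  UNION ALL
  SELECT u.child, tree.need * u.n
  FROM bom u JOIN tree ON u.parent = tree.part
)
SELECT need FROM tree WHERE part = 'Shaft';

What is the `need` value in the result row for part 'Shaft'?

Base: (Widget, need=1).
Iteration 1: components of {Widget} -> Bolt = 1*4 = 4, Shaft = 1*5 = 5.
Iteration 2: components of {Bolt,Shaft} -> Clip = 5*2 = 10, Gizmo = 4*5 = 20, Rod = 5*2 = 10.
Iteration 3: components of {Clip,Gizmo,Rod} -> Panel = 10*2 = 20.
Iteration 4: no further components; recursion stops.

5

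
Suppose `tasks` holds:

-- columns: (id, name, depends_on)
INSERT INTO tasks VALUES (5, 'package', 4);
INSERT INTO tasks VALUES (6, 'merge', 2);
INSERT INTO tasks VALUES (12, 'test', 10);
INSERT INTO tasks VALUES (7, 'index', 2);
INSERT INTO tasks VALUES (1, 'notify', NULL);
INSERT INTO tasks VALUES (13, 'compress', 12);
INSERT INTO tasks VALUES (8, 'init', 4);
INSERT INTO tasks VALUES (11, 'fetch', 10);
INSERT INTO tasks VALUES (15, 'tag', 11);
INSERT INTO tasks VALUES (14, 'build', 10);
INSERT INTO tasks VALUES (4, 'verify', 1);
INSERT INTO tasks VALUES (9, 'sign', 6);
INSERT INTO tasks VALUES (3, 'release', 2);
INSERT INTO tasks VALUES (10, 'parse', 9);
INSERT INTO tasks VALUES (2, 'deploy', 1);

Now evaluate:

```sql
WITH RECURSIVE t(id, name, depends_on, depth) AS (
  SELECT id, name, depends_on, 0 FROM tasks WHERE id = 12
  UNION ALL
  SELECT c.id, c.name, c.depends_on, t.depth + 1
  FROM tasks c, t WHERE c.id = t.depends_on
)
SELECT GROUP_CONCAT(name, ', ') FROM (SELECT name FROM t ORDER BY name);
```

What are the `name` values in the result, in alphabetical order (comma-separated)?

deploy, merge, notify, parse, sign, test

Base: id=12 (test), depends_on=10, depth 0.
Iteration 1: join on id=10 -> parse (id 10, depends_on=9, depth 1).
Iteration 2: join on id=9 -> sign (id 9, depends_on=6, depth 2).
Iteration 3: join on id=6 -> merge (id 6, depends_on=2, depth 3).
Iteration 4: join on id=2 -> deploy (id 2, depends_on=1, depth 4).
Iteration 5: join on id=1 -> notify (id 1, depends_on=NULL, depth 5).
Iteration 6: depends_on is NULL; no match; recursion stops.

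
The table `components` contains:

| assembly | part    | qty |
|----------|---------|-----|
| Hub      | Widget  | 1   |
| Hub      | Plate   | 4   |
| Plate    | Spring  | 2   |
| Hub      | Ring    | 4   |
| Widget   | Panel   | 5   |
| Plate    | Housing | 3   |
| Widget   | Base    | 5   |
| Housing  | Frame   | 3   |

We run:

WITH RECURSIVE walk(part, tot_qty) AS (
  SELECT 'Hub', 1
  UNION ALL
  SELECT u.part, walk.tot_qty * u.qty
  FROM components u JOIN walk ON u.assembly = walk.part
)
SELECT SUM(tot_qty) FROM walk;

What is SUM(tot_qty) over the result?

Base: (Hub, tot_qty=1).
Iteration 1: components of {Hub} -> Plate = 1*4 = 4, Ring = 1*4 = 4, Widget = 1*1 = 1.
Iteration 2: components of {Plate,Ring,Widget} -> Base = 1*5 = 5, Housing = 4*3 = 12, Panel = 1*5 = 5, Spring = 4*2 = 8.
Iteration 3: components of {Base,Housing,Panel,Spring} -> Frame = 12*3 = 36.
Iteration 4: no further components; recursion stops.
SUM(tot_qty) = 1 + 1 + 4 + 4 + 5 + 5 + 8 + 12 + 36 = 76.

76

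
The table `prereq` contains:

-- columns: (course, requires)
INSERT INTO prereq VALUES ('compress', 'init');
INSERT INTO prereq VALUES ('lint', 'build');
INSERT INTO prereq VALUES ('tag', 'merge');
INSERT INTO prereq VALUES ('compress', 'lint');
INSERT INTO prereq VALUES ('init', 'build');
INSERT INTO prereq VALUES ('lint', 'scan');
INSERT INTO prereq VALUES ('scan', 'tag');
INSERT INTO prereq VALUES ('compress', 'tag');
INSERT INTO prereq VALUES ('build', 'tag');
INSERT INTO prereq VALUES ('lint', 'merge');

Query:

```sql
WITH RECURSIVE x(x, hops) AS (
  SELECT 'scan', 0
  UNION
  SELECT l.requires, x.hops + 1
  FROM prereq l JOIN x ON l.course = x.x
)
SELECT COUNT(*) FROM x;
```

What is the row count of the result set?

3

Base: (scan, hops=0).
Iteration 1: edges from {scan} -> (tag, hops=1).
Iteration 2: edges from {tag} -> (merge, hops=2).
Iteration 3: no outgoing edges from {merge}; recursion stops.
Total rows emitted: 3.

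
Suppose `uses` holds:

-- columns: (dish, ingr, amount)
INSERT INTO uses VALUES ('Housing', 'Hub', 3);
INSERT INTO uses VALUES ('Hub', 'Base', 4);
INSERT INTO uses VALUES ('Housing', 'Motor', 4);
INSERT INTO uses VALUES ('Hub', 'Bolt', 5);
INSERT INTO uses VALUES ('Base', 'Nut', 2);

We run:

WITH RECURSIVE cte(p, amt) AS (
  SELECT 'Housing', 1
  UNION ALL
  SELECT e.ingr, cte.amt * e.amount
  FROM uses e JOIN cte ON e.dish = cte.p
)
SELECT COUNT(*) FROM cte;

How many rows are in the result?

6

Base: (Housing, amt=1).
Iteration 1: components of {Housing} -> Hub = 1*3 = 3, Motor = 1*4 = 4.
Iteration 2: components of {Hub,Motor} -> Base = 3*4 = 12, Bolt = 3*5 = 15.
Iteration 3: components of {Base,Bolt} -> Nut = 12*2 = 24.
Iteration 4: no further components; recursion stops.
Total rows emitted: 6.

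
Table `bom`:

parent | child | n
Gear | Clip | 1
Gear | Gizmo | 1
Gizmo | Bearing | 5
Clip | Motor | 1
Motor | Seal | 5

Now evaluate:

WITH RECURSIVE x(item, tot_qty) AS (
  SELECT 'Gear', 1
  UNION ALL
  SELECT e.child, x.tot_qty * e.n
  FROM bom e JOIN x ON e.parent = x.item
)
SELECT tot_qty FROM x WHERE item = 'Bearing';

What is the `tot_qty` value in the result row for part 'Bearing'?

Base: (Gear, tot_qty=1).
Iteration 1: components of {Gear} -> Clip = 1*1 = 1, Gizmo = 1*1 = 1.
Iteration 2: components of {Clip,Gizmo} -> Bearing = 1*5 = 5, Motor = 1*1 = 1.
Iteration 3: components of {Bearing,Motor} -> Seal = 1*5 = 5.
Iteration 4: no further components; recursion stops.

5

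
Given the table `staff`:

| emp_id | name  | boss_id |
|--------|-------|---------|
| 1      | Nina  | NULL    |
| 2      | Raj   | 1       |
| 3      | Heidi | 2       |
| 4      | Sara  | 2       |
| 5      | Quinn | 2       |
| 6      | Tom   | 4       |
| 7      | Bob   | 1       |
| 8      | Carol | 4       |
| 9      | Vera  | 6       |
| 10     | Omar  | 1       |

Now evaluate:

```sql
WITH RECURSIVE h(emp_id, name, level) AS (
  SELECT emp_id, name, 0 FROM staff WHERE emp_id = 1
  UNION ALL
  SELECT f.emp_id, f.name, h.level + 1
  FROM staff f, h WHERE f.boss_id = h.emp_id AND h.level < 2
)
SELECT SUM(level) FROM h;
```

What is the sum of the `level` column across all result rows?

9

Base: emp_id=1 (Nina) at level 0.
Iteration 1: rows with boss_id in {1} -> Raj (id 2, level 1), Bob (id 7, level 1), Omar (id 10, level 1).
Iteration 2: rows with boss_id in {2,7,10} -> Heidi (id 3, level 2), Sara (id 4, level 2), Quinn (id 5, level 2).
Iteration 3: level < 2 fails for all current rows; recursion stops.
SUM(level) = 0 + 1 + 1 + 1 + 2 + 2 + 2 = 9.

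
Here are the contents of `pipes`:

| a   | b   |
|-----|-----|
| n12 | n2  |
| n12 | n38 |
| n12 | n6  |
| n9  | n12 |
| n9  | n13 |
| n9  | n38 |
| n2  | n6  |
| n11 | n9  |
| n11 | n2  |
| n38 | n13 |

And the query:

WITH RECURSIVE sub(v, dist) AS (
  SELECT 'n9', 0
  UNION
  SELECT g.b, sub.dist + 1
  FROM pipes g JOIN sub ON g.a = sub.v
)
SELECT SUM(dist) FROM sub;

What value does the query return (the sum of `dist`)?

17

Base: (n9, dist=0).
Iteration 1: edges from {n9} -> (n12, dist=1), (n13, dist=1), (n38, dist=1).
Iteration 2: edges from {n12,n13,n38} -> (n13, dist=2), (n2, dist=2), (n38, dist=2), (n6, dist=2).
Iteration 3: edges from {n13,n2,n38,n6} -> (n13, dist=3), (n6, dist=3).
Iteration 4: no outgoing edges from {n13,n6}; recursion stops.
SUM(dist) = 0 + 1 + 1 + 1 + 2 + 2 + 2 + 2 + 3 + 3 = 17.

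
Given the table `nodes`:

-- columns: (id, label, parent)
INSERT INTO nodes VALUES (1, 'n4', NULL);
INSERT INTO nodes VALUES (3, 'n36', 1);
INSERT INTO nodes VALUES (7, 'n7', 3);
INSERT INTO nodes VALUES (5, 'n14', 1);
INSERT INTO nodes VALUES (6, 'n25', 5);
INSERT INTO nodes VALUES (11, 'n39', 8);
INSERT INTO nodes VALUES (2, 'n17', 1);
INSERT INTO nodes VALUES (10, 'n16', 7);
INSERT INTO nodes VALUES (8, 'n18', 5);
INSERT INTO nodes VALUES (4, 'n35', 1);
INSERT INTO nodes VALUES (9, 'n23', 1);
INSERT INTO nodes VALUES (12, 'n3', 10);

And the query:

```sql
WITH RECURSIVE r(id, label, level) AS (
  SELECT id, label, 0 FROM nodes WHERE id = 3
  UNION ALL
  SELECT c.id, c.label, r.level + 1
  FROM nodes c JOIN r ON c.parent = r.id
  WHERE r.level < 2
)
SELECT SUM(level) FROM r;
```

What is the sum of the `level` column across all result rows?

3

Base: id=3 (n36) at level 0.
Iteration 1: rows with parent in {3} -> n7 (id 7, level 1).
Iteration 2: rows with parent in {7} -> n16 (id 10, level 2).
Iteration 3: level < 2 fails for all current rows; recursion stops.
SUM(level) = 0 + 1 + 2 = 3.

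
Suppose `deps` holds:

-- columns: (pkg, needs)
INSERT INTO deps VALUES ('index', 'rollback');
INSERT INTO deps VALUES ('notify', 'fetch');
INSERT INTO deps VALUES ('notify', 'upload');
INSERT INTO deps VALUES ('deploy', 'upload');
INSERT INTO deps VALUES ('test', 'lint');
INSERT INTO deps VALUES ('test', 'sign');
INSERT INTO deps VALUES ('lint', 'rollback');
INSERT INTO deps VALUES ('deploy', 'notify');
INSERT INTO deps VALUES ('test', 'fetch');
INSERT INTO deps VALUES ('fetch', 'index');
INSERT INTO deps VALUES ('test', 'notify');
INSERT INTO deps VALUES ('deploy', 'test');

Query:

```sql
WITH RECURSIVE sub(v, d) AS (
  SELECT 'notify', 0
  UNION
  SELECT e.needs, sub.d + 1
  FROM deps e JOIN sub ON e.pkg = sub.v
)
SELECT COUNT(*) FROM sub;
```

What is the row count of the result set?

Base: (notify, d=0).
Iteration 1: edges from {notify} -> (fetch, d=1), (upload, d=1).
Iteration 2: edges from {fetch,upload} -> (index, d=2).
Iteration 3: edges from {index} -> (rollback, d=3).
Iteration 4: no outgoing edges from {rollback}; recursion stops.
Total rows emitted: 5.

5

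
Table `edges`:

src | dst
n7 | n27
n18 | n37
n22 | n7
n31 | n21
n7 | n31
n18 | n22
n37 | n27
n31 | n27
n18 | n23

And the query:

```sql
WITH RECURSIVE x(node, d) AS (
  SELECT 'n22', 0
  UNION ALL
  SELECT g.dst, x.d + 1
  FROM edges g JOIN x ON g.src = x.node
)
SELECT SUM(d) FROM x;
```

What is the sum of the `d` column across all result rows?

Base: (n22, d=0).
Iteration 1: edges from {n22} -> (n7, d=1).
Iteration 2: edges from {n7} -> (n27, d=2), (n31, d=2).
Iteration 3: edges from {n27,n31} -> (n21, d=3), (n27, d=3).
Iteration 4: no outgoing edges from {n21,n27}; recursion stops.
SUM(d) = 0 + 1 + 2 + 2 + 3 + 3 = 11.

11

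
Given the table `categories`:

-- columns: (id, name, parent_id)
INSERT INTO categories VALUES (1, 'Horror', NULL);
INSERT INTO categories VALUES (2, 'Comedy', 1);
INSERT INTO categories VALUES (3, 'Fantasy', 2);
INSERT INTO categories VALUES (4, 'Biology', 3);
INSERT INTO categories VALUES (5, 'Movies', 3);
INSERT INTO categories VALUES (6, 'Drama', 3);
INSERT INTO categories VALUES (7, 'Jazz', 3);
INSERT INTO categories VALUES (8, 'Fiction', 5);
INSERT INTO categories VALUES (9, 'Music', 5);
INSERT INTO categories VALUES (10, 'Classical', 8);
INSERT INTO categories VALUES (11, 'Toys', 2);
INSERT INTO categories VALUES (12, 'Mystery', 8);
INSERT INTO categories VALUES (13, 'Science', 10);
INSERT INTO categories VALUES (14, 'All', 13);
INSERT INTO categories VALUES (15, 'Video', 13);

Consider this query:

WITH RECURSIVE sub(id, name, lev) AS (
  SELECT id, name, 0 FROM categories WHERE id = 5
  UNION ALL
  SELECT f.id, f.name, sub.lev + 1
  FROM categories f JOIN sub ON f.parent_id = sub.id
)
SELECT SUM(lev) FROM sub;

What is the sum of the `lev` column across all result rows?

Base: id=5 (Movies) at lev 0.
Iteration 1: rows with parent_id in {5} -> Fiction (id 8, lev 1), Music (id 9, lev 1).
Iteration 2: rows with parent_id in {8,9} -> Classical (id 10, lev 2), Mystery (id 12, lev 2).
Iteration 3: rows with parent_id in {10,12} -> Science (id 13, lev 3).
Iteration 4: rows with parent_id in {13} -> All (id 14, lev 4), Video (id 15, lev 4).
Iteration 5: no rows with parent_id in {14,15}; recursion stops.
SUM(lev) = 0 + 1 + 1 + 2 + 2 + 3 + 4 + 4 = 17.

17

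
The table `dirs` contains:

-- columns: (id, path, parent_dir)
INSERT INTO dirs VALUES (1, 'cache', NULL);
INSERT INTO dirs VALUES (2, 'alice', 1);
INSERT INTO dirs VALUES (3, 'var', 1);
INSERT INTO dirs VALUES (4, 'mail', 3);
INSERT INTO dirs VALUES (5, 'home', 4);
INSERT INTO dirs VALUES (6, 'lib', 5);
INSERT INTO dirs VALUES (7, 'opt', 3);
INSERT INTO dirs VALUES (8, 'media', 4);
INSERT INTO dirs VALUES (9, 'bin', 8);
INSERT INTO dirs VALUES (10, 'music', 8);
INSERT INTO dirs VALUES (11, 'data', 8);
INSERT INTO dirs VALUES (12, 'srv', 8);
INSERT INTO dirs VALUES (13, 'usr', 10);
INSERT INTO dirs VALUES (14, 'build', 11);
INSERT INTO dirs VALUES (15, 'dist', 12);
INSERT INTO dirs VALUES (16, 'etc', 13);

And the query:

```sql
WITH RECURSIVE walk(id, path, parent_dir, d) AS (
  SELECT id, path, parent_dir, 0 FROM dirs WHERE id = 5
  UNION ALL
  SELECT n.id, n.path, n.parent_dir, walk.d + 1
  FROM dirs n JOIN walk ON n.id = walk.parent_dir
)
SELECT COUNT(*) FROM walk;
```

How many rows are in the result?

4

Base: id=5 (home), parent_dir=4, d 0.
Iteration 1: join on id=4 -> mail (id 4, parent_dir=3, d 1).
Iteration 2: join on id=3 -> var (id 3, parent_dir=1, d 2).
Iteration 3: join on id=1 -> cache (id 1, parent_dir=NULL, d 3).
Iteration 4: parent_dir is NULL; no match; recursion stops.
Total rows emitted: 4.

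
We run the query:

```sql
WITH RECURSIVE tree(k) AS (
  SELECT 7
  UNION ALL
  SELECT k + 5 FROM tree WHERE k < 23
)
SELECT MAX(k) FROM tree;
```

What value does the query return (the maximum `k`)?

27

Base: k=7.
Iteration 1: 7 < 23 holds -> k = 7 + 5 = 12.
Iteration 2: 12 < 23 holds -> k = 12 + 5 = 17.
Iteration 3: 17 < 23 holds -> k = 17 + 5 = 22.
Iteration 4: 22 < 23 holds -> k = 22 + 5 = 27.
Iteration 5: 27 < 23 fails; recursion stops.
k values: 7, 12, 17, 22, 27; the maximum is 27.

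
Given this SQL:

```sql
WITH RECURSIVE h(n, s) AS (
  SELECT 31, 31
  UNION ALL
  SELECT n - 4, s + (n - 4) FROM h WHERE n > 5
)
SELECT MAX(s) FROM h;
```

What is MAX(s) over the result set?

Base: n=31, s=31.
Iteration 1: 31 > 5 holds -> n = 31 - 4 = 27, s = 31 + 27 = 58.
Iteration 2: 27 > 5 holds -> n = 27 - 4 = 23, s = 58 + 23 = 81.
Iteration 3: 23 > 5 holds -> n = 23 - 4 = 19, s = 81 + 19 = 100.
Iteration 4: 19 > 5 holds -> n = 19 - 4 = 15, s = 100 + 15 = 115.
Iteration 5: 15 > 5 holds -> n = 15 - 4 = 11, s = 115 + 11 = 126.
Iteration 6: 11 > 5 holds -> n = 11 - 4 = 7, s = 126 + 7 = 133.
Iteration 7: 7 > 5 holds -> n = 7 - 4 = 3, s = 133 + 3 = 136.
Iteration 8: 3 > 5 fails; recursion stops.
s values: 31, 58, 81, 100, 115, 126, 133, 136; the maximum is 136.

136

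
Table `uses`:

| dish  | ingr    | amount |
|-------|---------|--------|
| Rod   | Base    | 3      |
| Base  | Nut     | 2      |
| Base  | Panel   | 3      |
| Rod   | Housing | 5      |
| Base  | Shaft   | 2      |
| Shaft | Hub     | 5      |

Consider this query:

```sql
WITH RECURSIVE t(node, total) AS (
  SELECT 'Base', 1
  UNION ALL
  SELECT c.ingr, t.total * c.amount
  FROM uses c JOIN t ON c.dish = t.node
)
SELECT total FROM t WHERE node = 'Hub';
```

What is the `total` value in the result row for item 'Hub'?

10

Base: (Base, total=1).
Iteration 1: components of {Base} -> Nut = 1*2 = 2, Panel = 1*3 = 3, Shaft = 1*2 = 2.
Iteration 2: components of {Nut,Panel,Shaft} -> Hub = 2*5 = 10.
Iteration 3: no further components; recursion stops.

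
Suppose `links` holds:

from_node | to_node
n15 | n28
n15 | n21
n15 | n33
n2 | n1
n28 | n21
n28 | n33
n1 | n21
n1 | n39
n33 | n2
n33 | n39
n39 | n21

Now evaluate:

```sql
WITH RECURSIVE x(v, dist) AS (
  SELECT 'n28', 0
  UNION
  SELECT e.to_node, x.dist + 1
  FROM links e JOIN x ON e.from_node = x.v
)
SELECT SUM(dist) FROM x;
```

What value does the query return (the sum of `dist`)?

25

Base: (n28, dist=0).
Iteration 1: edges from {n28} -> (n21, dist=1), (n33, dist=1).
Iteration 2: edges from {n21,n33} -> (n2, dist=2), (n39, dist=2).
Iteration 3: edges from {n2,n39} -> (n1, dist=3), (n21, dist=3).
Iteration 4: edges from {n1,n21} -> (n21, dist=4), (n39, dist=4).
Iteration 5: edges from {n21,n39} -> (n21, dist=5).
Iteration 6: no outgoing edges from {n21}; recursion stops.
SUM(dist) = 0 + 1 + 1 + 2 + 2 + 3 + 3 + 4 + 4 + 5 = 25.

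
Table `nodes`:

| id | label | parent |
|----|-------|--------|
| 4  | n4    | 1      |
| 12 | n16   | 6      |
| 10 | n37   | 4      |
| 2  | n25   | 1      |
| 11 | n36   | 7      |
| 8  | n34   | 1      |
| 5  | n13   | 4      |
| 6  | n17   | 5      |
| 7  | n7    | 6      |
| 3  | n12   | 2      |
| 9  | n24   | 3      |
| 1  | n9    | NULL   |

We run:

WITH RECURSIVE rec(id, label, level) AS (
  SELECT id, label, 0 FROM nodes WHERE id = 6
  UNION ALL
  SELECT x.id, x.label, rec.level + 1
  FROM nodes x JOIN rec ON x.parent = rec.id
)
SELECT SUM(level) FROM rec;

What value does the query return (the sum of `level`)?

Base: id=6 (n17) at level 0.
Iteration 1: rows with parent in {6} -> n7 (id 7, level 1), n16 (id 12, level 1).
Iteration 2: rows with parent in {7,12} -> n36 (id 11, level 2).
Iteration 3: no rows with parent in {11}; recursion stops.
SUM(level) = 0 + 1 + 1 + 2 = 4.

4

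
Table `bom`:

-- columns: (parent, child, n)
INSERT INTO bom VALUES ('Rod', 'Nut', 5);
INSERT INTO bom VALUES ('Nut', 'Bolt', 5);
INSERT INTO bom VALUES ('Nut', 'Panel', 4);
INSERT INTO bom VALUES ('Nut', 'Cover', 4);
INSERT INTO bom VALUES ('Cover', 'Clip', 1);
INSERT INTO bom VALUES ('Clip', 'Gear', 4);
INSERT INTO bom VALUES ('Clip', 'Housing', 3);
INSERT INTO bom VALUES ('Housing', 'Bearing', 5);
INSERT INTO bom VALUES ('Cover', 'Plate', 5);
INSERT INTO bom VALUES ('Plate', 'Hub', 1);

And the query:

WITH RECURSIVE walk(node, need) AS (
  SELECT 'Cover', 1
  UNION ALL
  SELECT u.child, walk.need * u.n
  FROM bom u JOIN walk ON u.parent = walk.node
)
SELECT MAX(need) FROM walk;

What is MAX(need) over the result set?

15

Base: (Cover, need=1).
Iteration 1: components of {Cover} -> Clip = 1*1 = 1, Plate = 1*5 = 5.
Iteration 2: components of {Clip,Plate} -> Gear = 1*4 = 4, Housing = 1*3 = 3, Hub = 5*1 = 5.
Iteration 3: components of {Gear,Housing,Hub} -> Bearing = 3*5 = 15.
Iteration 4: no further components; recursion stops.
need values: 1, 1, 5, 4, 3, 5, 15; the maximum is 15.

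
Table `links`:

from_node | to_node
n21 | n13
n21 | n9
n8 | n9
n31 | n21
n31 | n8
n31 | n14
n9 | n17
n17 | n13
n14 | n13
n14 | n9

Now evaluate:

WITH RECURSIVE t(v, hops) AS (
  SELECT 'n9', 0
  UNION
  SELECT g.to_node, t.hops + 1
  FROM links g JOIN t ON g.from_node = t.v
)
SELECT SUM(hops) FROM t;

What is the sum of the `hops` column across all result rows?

Base: (n9, hops=0).
Iteration 1: edges from {n9} -> (n17, hops=1).
Iteration 2: edges from {n17} -> (n13, hops=2).
Iteration 3: no outgoing edges from {n13}; recursion stops.
SUM(hops) = 0 + 1 + 2 = 3.

3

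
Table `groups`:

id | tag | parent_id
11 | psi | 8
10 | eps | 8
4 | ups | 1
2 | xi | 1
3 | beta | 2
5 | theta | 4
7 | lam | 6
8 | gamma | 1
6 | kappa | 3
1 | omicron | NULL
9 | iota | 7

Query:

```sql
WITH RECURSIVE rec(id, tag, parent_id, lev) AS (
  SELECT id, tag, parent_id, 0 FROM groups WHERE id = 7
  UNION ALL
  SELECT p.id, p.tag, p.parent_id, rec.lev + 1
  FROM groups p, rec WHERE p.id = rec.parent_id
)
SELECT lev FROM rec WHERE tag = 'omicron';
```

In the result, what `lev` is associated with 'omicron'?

4

Base: id=7 (lam), parent_id=6, lev 0.
Iteration 1: join on id=6 -> kappa (id 6, parent_id=3, lev 1).
Iteration 2: join on id=3 -> beta (id 3, parent_id=2, lev 2).
Iteration 3: join on id=2 -> xi (id 2, parent_id=1, lev 3).
Iteration 4: join on id=1 -> omicron (id 1, parent_id=NULL, lev 4).
Iteration 5: parent_id is NULL; no match; recursion stops.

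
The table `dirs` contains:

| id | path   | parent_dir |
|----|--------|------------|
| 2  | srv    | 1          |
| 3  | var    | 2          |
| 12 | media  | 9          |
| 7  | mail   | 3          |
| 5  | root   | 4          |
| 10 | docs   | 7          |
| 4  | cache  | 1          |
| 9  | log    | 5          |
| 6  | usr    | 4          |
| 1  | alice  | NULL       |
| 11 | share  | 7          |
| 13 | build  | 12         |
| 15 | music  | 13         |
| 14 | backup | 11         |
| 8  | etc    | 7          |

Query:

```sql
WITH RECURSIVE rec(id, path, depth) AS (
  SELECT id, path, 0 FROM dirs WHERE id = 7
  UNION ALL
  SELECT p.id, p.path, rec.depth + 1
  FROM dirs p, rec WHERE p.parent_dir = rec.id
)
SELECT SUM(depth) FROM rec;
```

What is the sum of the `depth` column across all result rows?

Base: id=7 (mail) at depth 0.
Iteration 1: rows with parent_dir in {7} -> etc (id 8, depth 1), docs (id 10, depth 1), share (id 11, depth 1).
Iteration 2: rows with parent_dir in {8,10,11} -> backup (id 14, depth 2).
Iteration 3: no rows with parent_dir in {14}; recursion stops.
SUM(depth) = 0 + 1 + 1 + 1 + 2 = 5.

5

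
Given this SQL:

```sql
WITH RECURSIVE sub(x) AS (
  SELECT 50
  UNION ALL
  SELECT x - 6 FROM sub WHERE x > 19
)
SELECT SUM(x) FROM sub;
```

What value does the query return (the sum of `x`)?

Base: x=50.
Iteration 1: 50 > 19 holds -> x = 50 - 6 = 44.
Iteration 2: 44 > 19 holds -> x = 44 - 6 = 38.
Iteration 3: 38 > 19 holds -> x = 38 - 6 = 32.
Iteration 4: 32 > 19 holds -> x = 32 - 6 = 26.
Iteration 5: 26 > 19 holds -> x = 26 - 6 = 20.
Iteration 6: 20 > 19 holds -> x = 20 - 6 = 14.
Iteration 7: 14 > 19 fails; recursion stops.
SUM(x) = 50 + 44 + 38 + 32 + 26 + 20 + 14 = 224.

224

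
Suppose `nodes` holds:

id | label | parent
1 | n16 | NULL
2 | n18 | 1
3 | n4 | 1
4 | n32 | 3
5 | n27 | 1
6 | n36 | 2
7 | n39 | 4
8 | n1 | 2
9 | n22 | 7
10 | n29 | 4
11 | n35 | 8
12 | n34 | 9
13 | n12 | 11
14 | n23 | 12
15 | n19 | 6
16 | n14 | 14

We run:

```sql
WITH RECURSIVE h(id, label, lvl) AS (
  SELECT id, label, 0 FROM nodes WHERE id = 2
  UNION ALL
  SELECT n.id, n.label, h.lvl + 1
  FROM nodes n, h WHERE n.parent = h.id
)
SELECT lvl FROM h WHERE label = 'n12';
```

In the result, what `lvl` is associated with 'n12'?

3

Base: id=2 (n18) at lvl 0.
Iteration 1: rows with parent in {2} -> n36 (id 6, lvl 1), n1 (id 8, lvl 1).
Iteration 2: rows with parent in {6,8} -> n35 (id 11, lvl 2), n19 (id 15, lvl 2).
Iteration 3: rows with parent in {11,15} -> n12 (id 13, lvl 3).
Iteration 4: no rows with parent in {13}; recursion stops.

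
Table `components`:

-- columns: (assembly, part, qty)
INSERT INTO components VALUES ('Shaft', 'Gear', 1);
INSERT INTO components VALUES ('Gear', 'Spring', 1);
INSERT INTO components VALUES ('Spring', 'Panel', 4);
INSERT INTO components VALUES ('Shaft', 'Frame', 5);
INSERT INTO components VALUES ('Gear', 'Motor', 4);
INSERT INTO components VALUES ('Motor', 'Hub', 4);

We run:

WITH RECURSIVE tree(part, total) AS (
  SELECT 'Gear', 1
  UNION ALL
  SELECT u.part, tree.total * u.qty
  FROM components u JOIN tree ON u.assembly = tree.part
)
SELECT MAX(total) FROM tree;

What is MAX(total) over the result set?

16

Base: (Gear, total=1).
Iteration 1: components of {Gear} -> Motor = 1*4 = 4, Spring = 1*1 = 1.
Iteration 2: components of {Motor,Spring} -> Hub = 4*4 = 16, Panel = 1*4 = 4.
Iteration 3: no further components; recursion stops.
total values: 1, 1, 4, 4, 16; the maximum is 16.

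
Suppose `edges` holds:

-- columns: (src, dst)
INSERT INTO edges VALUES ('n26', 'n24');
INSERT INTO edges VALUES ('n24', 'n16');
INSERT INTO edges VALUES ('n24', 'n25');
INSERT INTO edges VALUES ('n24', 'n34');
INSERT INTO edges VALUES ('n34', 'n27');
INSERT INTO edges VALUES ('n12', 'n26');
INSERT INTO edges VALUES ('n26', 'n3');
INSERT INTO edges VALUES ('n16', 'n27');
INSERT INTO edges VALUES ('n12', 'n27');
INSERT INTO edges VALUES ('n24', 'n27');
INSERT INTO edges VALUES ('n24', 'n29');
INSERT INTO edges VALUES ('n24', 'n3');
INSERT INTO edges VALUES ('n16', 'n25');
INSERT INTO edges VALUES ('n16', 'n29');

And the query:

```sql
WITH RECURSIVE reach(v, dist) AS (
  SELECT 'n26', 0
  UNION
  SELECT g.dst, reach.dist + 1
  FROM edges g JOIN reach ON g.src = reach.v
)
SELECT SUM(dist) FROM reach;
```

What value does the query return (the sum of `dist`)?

23

Base: (n26, dist=0).
Iteration 1: edges from {n26} -> (n24, dist=1), (n3, dist=1).
Iteration 2: edges from {n24,n3} -> (n16, dist=2), (n25, dist=2), (n27, dist=2), (n29, dist=2), (n3, dist=2), (n34, dist=2).
Iteration 3: edges from {n16,n25,n27,n29,n3,n34} -> (n25, dist=3), (n27, dist=3), (n29, dist=3). [UNION drops 1 duplicate row(s)]
Iteration 4: no outgoing edges from {n25,n27,n29}; recursion stops.
SUM(dist) = 0 + 1 + 1 + 2 + 2 + 2 + 2 + 2 + 2 + 3 + 3 + 3 = 23.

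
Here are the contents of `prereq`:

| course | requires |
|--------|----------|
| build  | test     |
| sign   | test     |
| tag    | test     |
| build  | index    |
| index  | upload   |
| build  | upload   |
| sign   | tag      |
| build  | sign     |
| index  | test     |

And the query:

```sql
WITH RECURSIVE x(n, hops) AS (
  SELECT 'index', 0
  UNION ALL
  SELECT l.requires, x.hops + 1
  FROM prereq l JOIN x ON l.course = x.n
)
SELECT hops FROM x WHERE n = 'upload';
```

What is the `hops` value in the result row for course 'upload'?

Base: (index, hops=0).
Iteration 1: edges from {index} -> (test, hops=1), (upload, hops=1).
Iteration 2: no outgoing edges from {test,upload}; recursion stops.

1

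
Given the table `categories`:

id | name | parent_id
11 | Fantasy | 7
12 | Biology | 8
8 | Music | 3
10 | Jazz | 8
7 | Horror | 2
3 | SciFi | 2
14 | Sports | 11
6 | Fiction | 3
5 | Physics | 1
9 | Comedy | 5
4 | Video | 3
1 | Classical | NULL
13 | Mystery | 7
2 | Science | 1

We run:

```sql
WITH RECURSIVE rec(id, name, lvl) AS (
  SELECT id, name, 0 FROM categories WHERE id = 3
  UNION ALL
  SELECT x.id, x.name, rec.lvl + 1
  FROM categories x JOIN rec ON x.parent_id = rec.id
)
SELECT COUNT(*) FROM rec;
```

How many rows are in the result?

6

Base: id=3 (SciFi) at lvl 0.
Iteration 1: rows with parent_id in {3} -> Video (id 4, lvl 1), Fiction (id 6, lvl 1), Music (id 8, lvl 1).
Iteration 2: rows with parent_id in {4,6,8} -> Jazz (id 10, lvl 2), Biology (id 12, lvl 2).
Iteration 3: no rows with parent_id in {10,12}; recursion stops.
Total rows emitted: 6.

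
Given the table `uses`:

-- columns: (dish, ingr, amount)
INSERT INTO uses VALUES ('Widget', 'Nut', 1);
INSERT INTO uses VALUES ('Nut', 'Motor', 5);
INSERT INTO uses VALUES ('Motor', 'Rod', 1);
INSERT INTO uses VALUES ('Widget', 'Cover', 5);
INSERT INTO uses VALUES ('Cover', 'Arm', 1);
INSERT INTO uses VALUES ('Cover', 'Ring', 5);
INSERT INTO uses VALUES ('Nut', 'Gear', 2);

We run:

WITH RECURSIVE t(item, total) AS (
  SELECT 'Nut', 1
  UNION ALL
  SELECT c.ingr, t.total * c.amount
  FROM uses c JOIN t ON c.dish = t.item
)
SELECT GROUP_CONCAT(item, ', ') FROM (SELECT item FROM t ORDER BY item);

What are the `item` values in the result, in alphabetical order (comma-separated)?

Gear, Motor, Nut, Rod

Base: (Nut, total=1).
Iteration 1: components of {Nut} -> Gear = 1*2 = 2, Motor = 1*5 = 5.
Iteration 2: components of {Gear,Motor} -> Rod = 5*1 = 5.
Iteration 3: no further components; recursion stops.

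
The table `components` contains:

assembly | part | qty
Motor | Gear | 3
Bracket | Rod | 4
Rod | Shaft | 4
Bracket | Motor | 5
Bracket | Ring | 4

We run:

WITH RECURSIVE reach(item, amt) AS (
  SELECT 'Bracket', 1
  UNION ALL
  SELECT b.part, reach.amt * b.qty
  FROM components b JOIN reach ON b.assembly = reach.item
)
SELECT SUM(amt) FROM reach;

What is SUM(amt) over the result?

45

Base: (Bracket, amt=1).
Iteration 1: components of {Bracket} -> Motor = 1*5 = 5, Ring = 1*4 = 4, Rod = 1*4 = 4.
Iteration 2: components of {Motor,Ring,Rod} -> Gear = 5*3 = 15, Shaft = 4*4 = 16.
Iteration 3: no further components; recursion stops.
SUM(amt) = 1 + 4 + 4 + 5 + 16 + 15 = 45.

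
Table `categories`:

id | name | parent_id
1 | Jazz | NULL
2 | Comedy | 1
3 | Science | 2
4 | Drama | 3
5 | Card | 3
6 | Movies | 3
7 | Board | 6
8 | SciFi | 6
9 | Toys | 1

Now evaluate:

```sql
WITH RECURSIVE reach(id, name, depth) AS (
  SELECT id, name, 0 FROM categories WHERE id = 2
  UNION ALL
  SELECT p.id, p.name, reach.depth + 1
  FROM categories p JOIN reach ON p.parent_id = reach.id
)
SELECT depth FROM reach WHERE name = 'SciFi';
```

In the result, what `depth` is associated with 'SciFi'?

Base: id=2 (Comedy) at depth 0.
Iteration 1: rows with parent_id in {2} -> Science (id 3, depth 1).
Iteration 2: rows with parent_id in {3} -> Drama (id 4, depth 2), Card (id 5, depth 2), Movies (id 6, depth 2).
Iteration 3: rows with parent_id in {4,5,6} -> Board (id 7, depth 3), SciFi (id 8, depth 3).
Iteration 4: no rows with parent_id in {7,8}; recursion stops.

3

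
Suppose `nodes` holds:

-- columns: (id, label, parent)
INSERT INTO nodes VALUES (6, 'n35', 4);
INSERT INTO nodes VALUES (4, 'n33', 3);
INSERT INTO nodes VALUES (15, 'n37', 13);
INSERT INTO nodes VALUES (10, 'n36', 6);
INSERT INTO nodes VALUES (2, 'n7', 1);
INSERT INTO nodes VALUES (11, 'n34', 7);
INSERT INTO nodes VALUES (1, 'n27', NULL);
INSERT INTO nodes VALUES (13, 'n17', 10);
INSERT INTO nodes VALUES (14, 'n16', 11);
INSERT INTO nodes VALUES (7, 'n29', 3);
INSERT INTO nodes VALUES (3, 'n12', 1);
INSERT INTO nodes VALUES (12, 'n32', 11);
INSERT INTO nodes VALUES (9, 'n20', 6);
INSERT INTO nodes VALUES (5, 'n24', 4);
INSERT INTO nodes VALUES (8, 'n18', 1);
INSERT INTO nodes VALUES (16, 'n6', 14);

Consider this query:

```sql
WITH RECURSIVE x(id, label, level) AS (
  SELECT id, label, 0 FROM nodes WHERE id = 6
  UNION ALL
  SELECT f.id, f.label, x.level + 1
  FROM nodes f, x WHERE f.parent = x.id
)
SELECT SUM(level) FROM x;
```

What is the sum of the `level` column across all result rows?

Base: id=6 (n35) at level 0.
Iteration 1: rows with parent in {6} -> n20 (id 9, level 1), n36 (id 10, level 1).
Iteration 2: rows with parent in {9,10} -> n17 (id 13, level 2).
Iteration 3: rows with parent in {13} -> n37 (id 15, level 3).
Iteration 4: no rows with parent in {15}; recursion stops.
SUM(level) = 0 + 1 + 1 + 2 + 3 = 7.

7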